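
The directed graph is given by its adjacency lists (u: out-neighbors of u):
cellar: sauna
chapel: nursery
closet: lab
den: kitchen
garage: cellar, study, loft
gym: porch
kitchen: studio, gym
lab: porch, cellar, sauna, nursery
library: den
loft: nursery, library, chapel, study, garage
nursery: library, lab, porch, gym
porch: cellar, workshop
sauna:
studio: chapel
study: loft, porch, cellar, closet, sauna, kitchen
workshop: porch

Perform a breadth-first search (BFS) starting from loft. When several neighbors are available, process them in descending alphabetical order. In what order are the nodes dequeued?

Visit loft; enqueue study, nursery, library, garage, chapel → queue [study, nursery, library, garage, chapel]
Visit study; enqueue sauna, porch, kitchen, closet, cellar → queue [nursery, library, garage, chapel, sauna, porch, kitchen, closet, cellar]
Visit nursery; enqueue lab, gym → queue [library, garage, chapel, sauna, porch, kitchen, closet, cellar, lab, gym]
Visit library; enqueue den → queue [garage, chapel, sauna, porch, kitchen, closet, cellar, lab, gym, den]
Visit garage → queue [chapel, sauna, porch, kitchen, closet, cellar, lab, gym, den]
Visit chapel → queue [sauna, porch, kitchen, closet, cellar, lab, gym, den]
Visit sauna → queue [porch, kitchen, closet, cellar, lab, gym, den]
Visit porch; enqueue workshop → queue [kitchen, closet, cellar, lab, gym, den, workshop]
Visit kitchen; enqueue studio → queue [closet, cellar, lab, gym, den, workshop, studio]
Visit closet → queue [cellar, lab, gym, den, workshop, studio]
Visit cellar → queue [lab, gym, den, workshop, studio]
Visit lab → queue [gym, den, workshop, studio]
Visit gym → queue [den, workshop, studio]
Visit den → queue [workshop, studio]
Visit workshop → queue [studio]
Visit studio → queue []

loft -> study -> nursery -> library -> garage -> chapel -> sauna -> porch -> kitchen -> closet -> cellar -> lab -> gym -> den -> workshop -> studio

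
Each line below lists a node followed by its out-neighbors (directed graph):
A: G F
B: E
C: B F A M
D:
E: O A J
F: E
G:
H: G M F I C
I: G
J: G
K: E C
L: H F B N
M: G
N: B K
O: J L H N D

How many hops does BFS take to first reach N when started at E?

2

Level 0: E
Level 1: A, J, O
Level 2: D, F, G, H, L, N
Level 3: B, C, I, K, M
N first appears at level 2.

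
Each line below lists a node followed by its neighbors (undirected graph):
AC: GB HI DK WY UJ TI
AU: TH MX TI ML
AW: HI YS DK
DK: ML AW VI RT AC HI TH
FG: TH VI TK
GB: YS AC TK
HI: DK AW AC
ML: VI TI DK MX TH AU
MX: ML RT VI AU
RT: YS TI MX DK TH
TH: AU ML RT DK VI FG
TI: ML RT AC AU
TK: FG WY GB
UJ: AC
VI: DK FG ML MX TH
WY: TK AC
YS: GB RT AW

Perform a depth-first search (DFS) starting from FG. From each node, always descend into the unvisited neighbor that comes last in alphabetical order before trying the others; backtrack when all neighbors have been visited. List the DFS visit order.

FG, VI, TH, RT, YS, GB, TK, WY, AC, UJ, TI, ML, MX, AU, DK, HI, AW

Visit FG
FG → VI
VI → TH
TH → RT
RT → YS
YS → GB
GB → TK
TK → WY
WY → AC
AC → UJ
AC → TI
TI → ML
ML → MX
MX → AU
ML → DK
DK → HI
HI → AW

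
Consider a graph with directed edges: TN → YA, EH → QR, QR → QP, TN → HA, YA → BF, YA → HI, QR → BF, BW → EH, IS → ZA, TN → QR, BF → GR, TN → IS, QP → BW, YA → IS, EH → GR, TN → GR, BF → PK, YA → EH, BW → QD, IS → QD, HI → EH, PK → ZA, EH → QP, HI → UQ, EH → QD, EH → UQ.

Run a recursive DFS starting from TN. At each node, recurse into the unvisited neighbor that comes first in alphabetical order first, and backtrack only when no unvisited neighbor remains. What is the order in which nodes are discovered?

TN, GR, HA, IS, QD, ZA, QR, BF, PK, QP, BW, EH, UQ, YA, HI

Visit TN
TN → GR
TN → HA
TN → IS
IS → QD
IS → ZA
TN → QR
QR → BF
BF → PK
QR → QP
QP → BW
BW → EH
EH → UQ
TN → YA
YA → HI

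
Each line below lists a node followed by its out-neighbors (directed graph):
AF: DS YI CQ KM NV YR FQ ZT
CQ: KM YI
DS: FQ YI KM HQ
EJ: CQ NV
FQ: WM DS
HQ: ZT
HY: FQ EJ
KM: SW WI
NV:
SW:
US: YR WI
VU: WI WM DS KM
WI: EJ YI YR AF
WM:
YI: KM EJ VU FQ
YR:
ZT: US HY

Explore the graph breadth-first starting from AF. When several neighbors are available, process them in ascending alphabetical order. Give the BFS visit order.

Visit AF; enqueue CQ, DS, FQ, KM, NV, YI, YR, ZT → queue [CQ, DS, FQ, KM, NV, YI, YR, ZT]
Visit CQ → queue [DS, FQ, KM, NV, YI, YR, ZT]
Visit DS; enqueue HQ → queue [FQ, KM, NV, YI, YR, ZT, HQ]
Visit FQ; enqueue WM → queue [KM, NV, YI, YR, ZT, HQ, WM]
Visit KM; enqueue SW, WI → queue [NV, YI, YR, ZT, HQ, WM, SW, WI]
Visit NV → queue [YI, YR, ZT, HQ, WM, SW, WI]
Visit YI; enqueue EJ, VU → queue [YR, ZT, HQ, WM, SW, WI, EJ, VU]
Visit YR → queue [ZT, HQ, WM, SW, WI, EJ, VU]
Visit ZT; enqueue HY, US → queue [HQ, WM, SW, WI, EJ, VU, HY, US]
Visit HQ → queue [WM, SW, WI, EJ, VU, HY, US]
Visit WM → queue [SW, WI, EJ, VU, HY, US]
Visit SW → queue [WI, EJ, VU, HY, US]
Visit WI → queue [EJ, VU, HY, US]
Visit EJ → queue [VU, HY, US]
Visit VU → queue [HY, US]
Visit HY → queue [US]
Visit US → queue []

AF CQ DS FQ KM NV YI YR ZT HQ WM SW WI EJ VU HY US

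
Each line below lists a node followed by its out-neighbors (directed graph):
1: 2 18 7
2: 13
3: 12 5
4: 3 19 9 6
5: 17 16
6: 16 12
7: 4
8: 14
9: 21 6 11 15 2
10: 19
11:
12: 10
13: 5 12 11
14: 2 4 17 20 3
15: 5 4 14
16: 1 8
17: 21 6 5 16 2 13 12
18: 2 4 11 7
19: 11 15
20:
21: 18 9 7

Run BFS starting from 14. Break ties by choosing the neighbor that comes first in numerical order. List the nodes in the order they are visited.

Visit 14; enqueue 2, 3, 4, 17, 20 → queue [2, 3, 4, 17, 20]
Visit 2; enqueue 13 → queue [3, 4, 17, 20, 13]
Visit 3; enqueue 5, 12 → queue [4, 17, 20, 13, 5, 12]
Visit 4; enqueue 6, 9, 19 → queue [17, 20, 13, 5, 12, 6, 9, 19]
Visit 17; enqueue 16, 21 → queue [20, 13, 5, 12, 6, 9, 19, 16, 21]
Visit 20 → queue [13, 5, 12, 6, 9, 19, 16, 21]
Visit 13; enqueue 11 → queue [5, 12, 6, 9, 19, 16, 21, 11]
Visit 5 → queue [12, 6, 9, 19, 16, 21, 11]
Visit 12; enqueue 10 → queue [6, 9, 19, 16, 21, 11, 10]
Visit 6 → queue [9, 19, 16, 21, 11, 10]
Visit 9; enqueue 15 → queue [19, 16, 21, 11, 10, 15]
Visit 19 → queue [16, 21, 11, 10, 15]
Visit 16; enqueue 1, 8 → queue [21, 11, 10, 15, 1, 8]
Visit 21; enqueue 7, 18 → queue [11, 10, 15, 1, 8, 7, 18]
Visit 11 → queue [10, 15, 1, 8, 7, 18]
Visit 10 → queue [15, 1, 8, 7, 18]
Visit 15 → queue [1, 8, 7, 18]
Visit 1 → queue [8, 7, 18]
Visit 8 → queue [7, 18]
Visit 7 → queue [18]
Visit 18 → queue []

14, 2, 3, 4, 17, 20, 13, 5, 12, 6, 9, 19, 16, 21, 11, 10, 15, 1, 8, 7, 18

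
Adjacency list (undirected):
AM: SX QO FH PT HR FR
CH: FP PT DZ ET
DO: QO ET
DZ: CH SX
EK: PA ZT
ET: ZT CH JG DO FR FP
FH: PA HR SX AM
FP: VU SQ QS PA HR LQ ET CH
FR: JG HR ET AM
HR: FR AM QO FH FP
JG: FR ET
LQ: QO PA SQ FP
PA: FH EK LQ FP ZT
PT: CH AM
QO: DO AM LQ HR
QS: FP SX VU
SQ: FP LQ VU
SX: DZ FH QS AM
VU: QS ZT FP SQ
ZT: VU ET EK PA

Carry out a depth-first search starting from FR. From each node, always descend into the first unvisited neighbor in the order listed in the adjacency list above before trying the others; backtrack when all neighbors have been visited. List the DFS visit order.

FR -> JG -> ET -> ZT -> VU -> QS -> FP -> SQ -> LQ -> QO -> DO -> AM -> SX -> DZ -> CH -> PT -> FH -> PA -> EK -> HR

Visit FR
FR → JG
JG → ET
ET → ZT
ZT → VU
VU → QS
QS → FP
FP → SQ
SQ → LQ
LQ → QO
QO → DO
QO → AM
AM → SX
SX → DZ
DZ → CH
CH → PT
SX → FH
FH → PA
PA → EK
FH → HR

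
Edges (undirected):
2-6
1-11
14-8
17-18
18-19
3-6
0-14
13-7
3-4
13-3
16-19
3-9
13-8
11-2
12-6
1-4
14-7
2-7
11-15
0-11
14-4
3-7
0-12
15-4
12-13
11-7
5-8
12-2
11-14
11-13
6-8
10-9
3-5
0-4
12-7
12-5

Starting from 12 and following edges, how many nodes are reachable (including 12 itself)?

16

BFS from 12 visits: 12, 0, 2, 5, 6, 7, 13, 4, 11, 14, 3, 8, 1, 15, 9, 10
Reachable nodes: 16 of 20 total.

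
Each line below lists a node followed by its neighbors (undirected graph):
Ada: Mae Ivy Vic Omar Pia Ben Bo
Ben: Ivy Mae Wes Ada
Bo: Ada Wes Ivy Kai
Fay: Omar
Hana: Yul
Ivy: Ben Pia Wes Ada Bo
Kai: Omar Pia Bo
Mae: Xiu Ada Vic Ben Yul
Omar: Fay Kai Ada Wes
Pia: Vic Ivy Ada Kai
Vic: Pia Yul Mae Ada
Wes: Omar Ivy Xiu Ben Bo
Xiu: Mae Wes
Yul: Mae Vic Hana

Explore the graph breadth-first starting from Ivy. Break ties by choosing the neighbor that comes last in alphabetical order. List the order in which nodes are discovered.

Visit Ivy; enqueue Wes, Pia, Bo, Ben, Ada → queue [Wes, Pia, Bo, Ben, Ada]
Visit Wes; enqueue Xiu, Omar → queue [Pia, Bo, Ben, Ada, Xiu, Omar]
Visit Pia; enqueue Vic, Kai → queue [Bo, Ben, Ada, Xiu, Omar, Vic, Kai]
Visit Bo → queue [Ben, Ada, Xiu, Omar, Vic, Kai]
Visit Ben; enqueue Mae → queue [Ada, Xiu, Omar, Vic, Kai, Mae]
Visit Ada → queue [Xiu, Omar, Vic, Kai, Mae]
Visit Xiu → queue [Omar, Vic, Kai, Mae]
Visit Omar; enqueue Fay → queue [Vic, Kai, Mae, Fay]
Visit Vic; enqueue Yul → queue [Kai, Mae, Fay, Yul]
Visit Kai → queue [Mae, Fay, Yul]
Visit Mae → queue [Fay, Yul]
Visit Fay → queue [Yul]
Visit Yul; enqueue Hana → queue [Hana]
Visit Hana → queue []

Ivy -> Wes -> Pia -> Bo -> Ben -> Ada -> Xiu -> Omar -> Vic -> Kai -> Mae -> Fay -> Yul -> Hana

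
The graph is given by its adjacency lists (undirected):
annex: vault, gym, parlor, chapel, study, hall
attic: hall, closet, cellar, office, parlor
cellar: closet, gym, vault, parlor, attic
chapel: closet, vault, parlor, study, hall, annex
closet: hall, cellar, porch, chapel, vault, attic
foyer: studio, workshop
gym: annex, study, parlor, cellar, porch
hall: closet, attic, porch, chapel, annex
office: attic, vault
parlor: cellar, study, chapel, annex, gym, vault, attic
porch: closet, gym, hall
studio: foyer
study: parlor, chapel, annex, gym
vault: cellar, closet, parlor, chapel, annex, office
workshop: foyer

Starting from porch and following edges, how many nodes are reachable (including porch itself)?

BFS from porch visits: porch, closet, gym, hall, cellar, chapel, vault, attic, annex, study, parlor, office
Reachable nodes: 12 of 15 total.

12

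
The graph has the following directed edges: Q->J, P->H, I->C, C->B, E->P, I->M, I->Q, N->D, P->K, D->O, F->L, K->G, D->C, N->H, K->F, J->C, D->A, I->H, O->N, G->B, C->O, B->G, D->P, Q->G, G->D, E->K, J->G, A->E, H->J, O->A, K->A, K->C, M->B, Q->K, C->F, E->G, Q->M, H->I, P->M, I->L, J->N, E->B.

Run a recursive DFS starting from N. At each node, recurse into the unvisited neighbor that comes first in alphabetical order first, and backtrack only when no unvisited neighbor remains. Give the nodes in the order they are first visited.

N, D, A, E, B, G, K, C, F, L, O, P, H, I, M, Q, J

Visit N
N → D
D → A
A → E
E → B
B → G
E → K
K → C
C → F
F → L
C → O
E → P
P → H
H → I
I → M
I → Q
Q → J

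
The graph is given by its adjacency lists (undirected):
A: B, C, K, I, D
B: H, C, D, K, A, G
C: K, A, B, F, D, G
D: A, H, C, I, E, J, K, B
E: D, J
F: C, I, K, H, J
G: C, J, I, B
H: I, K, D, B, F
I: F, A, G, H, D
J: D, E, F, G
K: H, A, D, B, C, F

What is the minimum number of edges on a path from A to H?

2

Level 0: A
Level 1: B, C, D, I, K
Level 2: E, F, G, H, J
H first appears at level 2.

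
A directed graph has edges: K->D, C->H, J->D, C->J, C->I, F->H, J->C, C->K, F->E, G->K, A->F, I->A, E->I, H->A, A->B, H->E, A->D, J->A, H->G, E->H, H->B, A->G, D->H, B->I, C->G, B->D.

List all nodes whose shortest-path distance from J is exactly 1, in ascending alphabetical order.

Level 0: J
Level 1: A, C, D
Level 2: B, F, G, H, I, K
Level 3: E

A, C, D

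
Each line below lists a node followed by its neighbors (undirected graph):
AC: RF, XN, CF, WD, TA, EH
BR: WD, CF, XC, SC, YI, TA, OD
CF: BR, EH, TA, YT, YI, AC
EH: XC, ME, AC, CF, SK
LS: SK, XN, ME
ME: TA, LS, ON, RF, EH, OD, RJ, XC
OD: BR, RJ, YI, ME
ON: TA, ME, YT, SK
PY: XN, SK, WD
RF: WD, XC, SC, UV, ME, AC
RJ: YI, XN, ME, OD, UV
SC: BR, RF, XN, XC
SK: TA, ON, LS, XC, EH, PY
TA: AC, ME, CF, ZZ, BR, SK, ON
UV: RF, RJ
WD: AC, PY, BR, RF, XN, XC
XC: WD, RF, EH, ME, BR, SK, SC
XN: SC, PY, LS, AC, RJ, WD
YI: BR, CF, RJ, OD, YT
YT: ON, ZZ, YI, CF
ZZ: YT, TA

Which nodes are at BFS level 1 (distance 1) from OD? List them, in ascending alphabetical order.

BR, ME, RJ, YI

Level 0: OD
Level 1: BR, ME, RJ, YI
Level 2: CF, EH, LS, ON, RF, SC, TA, UV, WD, XC, XN, YT
Level 3: AC, PY, SK, ZZ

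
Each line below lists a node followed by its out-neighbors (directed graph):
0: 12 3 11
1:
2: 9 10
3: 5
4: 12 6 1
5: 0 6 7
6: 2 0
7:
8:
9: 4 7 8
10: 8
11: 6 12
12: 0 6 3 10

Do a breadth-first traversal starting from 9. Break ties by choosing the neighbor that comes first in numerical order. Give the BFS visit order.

9, 4, 7, 8, 1, 6, 12, 0, 2, 3, 10, 11, 5

Visit 9; enqueue 4, 7, 8 → queue [4, 7, 8]
Visit 4; enqueue 1, 6, 12 → queue [7, 8, 1, 6, 12]
Visit 7 → queue [8, 1, 6, 12]
Visit 8 → queue [1, 6, 12]
Visit 1 → queue [6, 12]
Visit 6; enqueue 0, 2 → queue [12, 0, 2]
Visit 12; enqueue 3, 10 → queue [0, 2, 3, 10]
Visit 0; enqueue 11 → queue [2, 3, 10, 11]
Visit 2 → queue [3, 10, 11]
Visit 3; enqueue 5 → queue [10, 11, 5]
Visit 10 → queue [11, 5]
Visit 11 → queue [5]
Visit 5 → queue []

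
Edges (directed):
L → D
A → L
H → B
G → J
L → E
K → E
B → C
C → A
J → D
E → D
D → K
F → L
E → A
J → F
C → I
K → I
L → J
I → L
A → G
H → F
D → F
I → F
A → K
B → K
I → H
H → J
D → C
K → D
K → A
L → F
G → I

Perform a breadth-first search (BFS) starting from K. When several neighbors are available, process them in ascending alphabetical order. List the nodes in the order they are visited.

K, A, D, E, I, G, L, C, F, H, J, B

Visit K; enqueue A, D, E, I → queue [A, D, E, I]
Visit A; enqueue G, L → queue [D, E, I, G, L]
Visit D; enqueue C, F → queue [E, I, G, L, C, F]
Visit E → queue [I, G, L, C, F]
Visit I; enqueue H → queue [G, L, C, F, H]
Visit G; enqueue J → queue [L, C, F, H, J]
Visit L → queue [C, F, H, J]
Visit C → queue [F, H, J]
Visit F → queue [H, J]
Visit H; enqueue B → queue [J, B]
Visit J → queue [B]
Visit B → queue []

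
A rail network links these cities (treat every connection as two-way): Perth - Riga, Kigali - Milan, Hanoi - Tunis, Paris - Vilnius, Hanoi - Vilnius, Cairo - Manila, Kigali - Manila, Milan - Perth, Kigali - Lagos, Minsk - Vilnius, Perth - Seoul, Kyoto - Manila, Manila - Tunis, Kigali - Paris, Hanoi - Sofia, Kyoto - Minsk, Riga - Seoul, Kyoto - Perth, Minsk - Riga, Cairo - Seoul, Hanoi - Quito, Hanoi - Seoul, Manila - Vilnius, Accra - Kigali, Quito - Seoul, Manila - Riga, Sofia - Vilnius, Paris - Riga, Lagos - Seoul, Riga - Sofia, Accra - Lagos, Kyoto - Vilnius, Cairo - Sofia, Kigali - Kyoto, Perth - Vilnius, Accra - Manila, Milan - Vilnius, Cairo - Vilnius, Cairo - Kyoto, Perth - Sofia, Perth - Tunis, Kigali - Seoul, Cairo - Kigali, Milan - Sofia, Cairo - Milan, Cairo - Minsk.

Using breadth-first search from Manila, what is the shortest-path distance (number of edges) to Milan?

Level 0: Manila
Level 1: Accra, Cairo, Kigali, Kyoto, Riga, Tunis, Vilnius
Level 2: Hanoi, Lagos, Milan, Minsk, Paris, Perth, Seoul, Sofia
Level 3: Quito
Milan first appears at level 2.

2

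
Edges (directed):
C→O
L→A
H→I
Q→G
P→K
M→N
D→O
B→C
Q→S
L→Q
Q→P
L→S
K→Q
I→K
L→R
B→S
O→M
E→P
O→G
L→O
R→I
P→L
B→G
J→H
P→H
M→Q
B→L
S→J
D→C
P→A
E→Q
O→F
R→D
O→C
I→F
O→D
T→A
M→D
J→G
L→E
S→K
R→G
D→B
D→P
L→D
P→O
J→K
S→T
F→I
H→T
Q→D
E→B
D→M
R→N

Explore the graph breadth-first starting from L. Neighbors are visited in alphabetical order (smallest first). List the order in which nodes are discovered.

Visit L; enqueue A, D, E, O, Q, R, S → queue [A, D, E, O, Q, R, S]
Visit A → queue [D, E, O, Q, R, S]
Visit D; enqueue B, C, M, P → queue [E, O, Q, R, S, B, C, M, P]
Visit E → queue [O, Q, R, S, B, C, M, P]
Visit O; enqueue F, G → queue [Q, R, S, B, C, M, P, F, G]
Visit Q → queue [R, S, B, C, M, P, F, G]
Visit R; enqueue I, N → queue [S, B, C, M, P, F, G, I, N]
Visit S; enqueue J, K, T → queue [B, C, M, P, F, G, I, N, J, K, T]
Visit B → queue [C, M, P, F, G, I, N, J, K, T]
Visit C → queue [M, P, F, G, I, N, J, K, T]
Visit M → queue [P, F, G, I, N, J, K, T]
Visit P; enqueue H → queue [F, G, I, N, J, K, T, H]
Visit F → queue [G, I, N, J, K, T, H]
Visit G → queue [I, N, J, K, T, H]
Visit I → queue [N, J, K, T, H]
Visit N → queue [J, K, T, H]
Visit J → queue [K, T, H]
Visit K → queue [T, H]
Visit T → queue [H]
Visit H → queue []

L, A, D, E, O, Q, R, S, B, C, M, P, F, G, I, N, J, K, T, H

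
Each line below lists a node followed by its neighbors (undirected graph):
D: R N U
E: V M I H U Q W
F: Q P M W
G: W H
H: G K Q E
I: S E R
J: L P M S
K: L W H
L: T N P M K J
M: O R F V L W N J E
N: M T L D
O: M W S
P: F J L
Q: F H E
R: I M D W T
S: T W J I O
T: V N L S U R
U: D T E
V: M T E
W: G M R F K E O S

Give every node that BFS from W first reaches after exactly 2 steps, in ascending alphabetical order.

Level 0: W
Level 1: E, F, G, K, M, O, R, S
Level 2: D, H, I, J, L, N, P, Q, T, U, V

D, H, I, J, L, N, P, Q, T, U, V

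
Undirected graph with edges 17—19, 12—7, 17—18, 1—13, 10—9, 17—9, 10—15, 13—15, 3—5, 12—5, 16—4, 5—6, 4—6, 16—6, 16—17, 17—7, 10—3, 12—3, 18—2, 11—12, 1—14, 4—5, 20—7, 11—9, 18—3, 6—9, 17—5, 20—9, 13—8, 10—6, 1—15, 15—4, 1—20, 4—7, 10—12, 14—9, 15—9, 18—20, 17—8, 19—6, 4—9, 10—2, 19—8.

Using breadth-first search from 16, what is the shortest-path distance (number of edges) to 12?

3

Level 0: 16
Level 1: 4, 6, 17
Level 2: 5, 7, 8, 9, 10, 15, 18, 19
Level 3: 1, 2, 3, 11, 12, 13, 14, 20
12 first appears at level 3.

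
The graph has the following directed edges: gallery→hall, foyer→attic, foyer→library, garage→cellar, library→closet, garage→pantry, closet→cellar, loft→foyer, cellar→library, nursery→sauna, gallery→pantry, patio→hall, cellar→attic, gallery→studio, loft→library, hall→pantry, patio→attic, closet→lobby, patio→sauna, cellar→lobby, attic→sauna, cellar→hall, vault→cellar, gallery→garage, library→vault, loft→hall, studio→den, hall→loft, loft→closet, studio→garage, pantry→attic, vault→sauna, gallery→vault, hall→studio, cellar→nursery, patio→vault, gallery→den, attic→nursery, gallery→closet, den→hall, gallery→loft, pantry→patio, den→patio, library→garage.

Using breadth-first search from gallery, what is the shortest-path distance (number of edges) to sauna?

Level 0: gallery
Level 1: closet, den, garage, hall, loft, pantry, studio, vault
Level 2: attic, cellar, foyer, library, lobby, patio, sauna
Level 3: nursery
sauna first appears at level 2.

2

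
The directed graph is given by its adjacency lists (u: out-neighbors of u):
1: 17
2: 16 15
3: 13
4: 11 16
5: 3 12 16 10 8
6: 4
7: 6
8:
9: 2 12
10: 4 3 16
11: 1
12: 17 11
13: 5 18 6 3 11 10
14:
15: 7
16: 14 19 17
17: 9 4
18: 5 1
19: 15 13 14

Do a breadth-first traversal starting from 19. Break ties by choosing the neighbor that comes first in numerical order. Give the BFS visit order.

Visit 19; enqueue 13, 14, 15 → queue [13, 14, 15]
Visit 13; enqueue 3, 5, 6, 10, 11, 18 → queue [14, 15, 3, 5, 6, 10, 11, 18]
Visit 14 → queue [15, 3, 5, 6, 10, 11, 18]
Visit 15; enqueue 7 → queue [3, 5, 6, 10, 11, 18, 7]
Visit 3 → queue [5, 6, 10, 11, 18, 7]
Visit 5; enqueue 8, 12, 16 → queue [6, 10, 11, 18, 7, 8, 12, 16]
Visit 6; enqueue 4 → queue [10, 11, 18, 7, 8, 12, 16, 4]
Visit 10 → queue [11, 18, 7, 8, 12, 16, 4]
Visit 11; enqueue 1 → queue [18, 7, 8, 12, 16, 4, 1]
Visit 18 → queue [7, 8, 12, 16, 4, 1]
Visit 7 → queue [8, 12, 16, 4, 1]
Visit 8 → queue [12, 16, 4, 1]
Visit 12; enqueue 17 → queue [16, 4, 1, 17]
Visit 16 → queue [4, 1, 17]
Visit 4 → queue [1, 17]
Visit 1 → queue [17]
Visit 17; enqueue 9 → queue [9]
Visit 9; enqueue 2 → queue [2]
Visit 2 → queue []

19 -> 13 -> 14 -> 15 -> 3 -> 5 -> 6 -> 10 -> 11 -> 18 -> 7 -> 8 -> 12 -> 16 -> 4 -> 1 -> 17 -> 9 -> 2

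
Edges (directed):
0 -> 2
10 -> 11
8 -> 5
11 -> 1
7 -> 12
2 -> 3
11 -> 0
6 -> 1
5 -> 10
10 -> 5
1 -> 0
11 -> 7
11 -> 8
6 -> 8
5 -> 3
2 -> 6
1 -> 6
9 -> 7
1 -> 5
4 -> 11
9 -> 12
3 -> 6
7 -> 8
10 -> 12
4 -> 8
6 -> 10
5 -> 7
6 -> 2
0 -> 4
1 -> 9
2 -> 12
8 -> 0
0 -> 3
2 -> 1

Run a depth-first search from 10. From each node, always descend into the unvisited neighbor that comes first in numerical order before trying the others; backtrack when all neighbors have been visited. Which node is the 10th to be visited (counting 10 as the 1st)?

Visit 10
10 → 5
5 → 3
3 → 6
6 → 1
1 → 0
0 → 2
2 → 12
0 → 4
4 → 8
4 → 11
11 → 7
1 → 9

Visit order: 10, 5, 3, 6, 1, 0, 2, 12, 4, 8, 11, 7, 9

8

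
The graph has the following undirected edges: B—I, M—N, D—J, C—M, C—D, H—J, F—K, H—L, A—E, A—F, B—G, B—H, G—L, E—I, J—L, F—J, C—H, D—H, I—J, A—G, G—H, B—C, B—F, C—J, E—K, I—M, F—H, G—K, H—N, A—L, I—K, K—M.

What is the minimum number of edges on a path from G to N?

2

Level 0: G
Level 1: A, B, H, K, L
Level 2: C, D, E, F, I, J, M, N
N first appears at level 2.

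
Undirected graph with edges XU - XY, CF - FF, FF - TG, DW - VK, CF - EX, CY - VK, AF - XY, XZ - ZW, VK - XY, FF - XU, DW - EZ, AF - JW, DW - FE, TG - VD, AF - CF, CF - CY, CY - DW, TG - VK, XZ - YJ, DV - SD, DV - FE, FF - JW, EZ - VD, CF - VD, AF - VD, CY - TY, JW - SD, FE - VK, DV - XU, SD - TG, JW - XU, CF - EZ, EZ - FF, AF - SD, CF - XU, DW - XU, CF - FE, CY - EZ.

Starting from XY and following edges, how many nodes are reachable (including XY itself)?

BFS from XY visits: XY, XU, VK, AF, JW, FF, DW, DV, CF, TG, FE, CY, VD, SD, EZ, EX, TY
Reachable nodes: 17 of 20 total.

17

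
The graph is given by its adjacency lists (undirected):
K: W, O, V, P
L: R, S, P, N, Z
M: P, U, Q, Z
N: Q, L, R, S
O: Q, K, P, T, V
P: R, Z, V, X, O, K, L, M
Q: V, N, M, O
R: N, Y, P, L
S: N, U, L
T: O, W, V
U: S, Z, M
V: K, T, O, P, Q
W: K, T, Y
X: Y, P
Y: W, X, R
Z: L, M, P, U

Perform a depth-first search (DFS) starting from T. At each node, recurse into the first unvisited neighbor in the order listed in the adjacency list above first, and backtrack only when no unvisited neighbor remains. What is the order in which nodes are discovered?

T, O, Q, V, K, W, Y, X, P, R, N, L, S, U, Z, M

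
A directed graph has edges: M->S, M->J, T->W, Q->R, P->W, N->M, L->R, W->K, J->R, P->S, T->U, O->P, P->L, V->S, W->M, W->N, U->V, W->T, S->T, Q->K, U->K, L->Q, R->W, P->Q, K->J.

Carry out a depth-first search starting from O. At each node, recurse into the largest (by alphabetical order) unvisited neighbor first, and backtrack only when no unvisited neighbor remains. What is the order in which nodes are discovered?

O P W T U V S K J R N M Q L

Visit O
O → P
P → W
W → T
T → U
U → V
V → S
U → K
K → J
J → R
W → N
N → M
P → Q
P → L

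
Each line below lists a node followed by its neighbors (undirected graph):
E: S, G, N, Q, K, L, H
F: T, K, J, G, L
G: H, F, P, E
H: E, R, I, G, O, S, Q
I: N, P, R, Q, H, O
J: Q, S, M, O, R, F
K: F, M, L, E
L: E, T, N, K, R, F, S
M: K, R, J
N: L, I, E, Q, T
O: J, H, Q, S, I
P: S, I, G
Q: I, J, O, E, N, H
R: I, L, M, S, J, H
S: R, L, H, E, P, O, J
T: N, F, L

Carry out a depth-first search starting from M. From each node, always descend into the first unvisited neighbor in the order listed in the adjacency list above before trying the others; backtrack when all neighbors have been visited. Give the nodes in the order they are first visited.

M, K, F, T, N, L, E, S, R, I, P, G, H, O, J, Q

Visit M
M → K
K → F
F → T
T → N
N → L
L → E
E → S
S → R
R → I
I → P
P → G
G → H
H → O
O → J
J → Q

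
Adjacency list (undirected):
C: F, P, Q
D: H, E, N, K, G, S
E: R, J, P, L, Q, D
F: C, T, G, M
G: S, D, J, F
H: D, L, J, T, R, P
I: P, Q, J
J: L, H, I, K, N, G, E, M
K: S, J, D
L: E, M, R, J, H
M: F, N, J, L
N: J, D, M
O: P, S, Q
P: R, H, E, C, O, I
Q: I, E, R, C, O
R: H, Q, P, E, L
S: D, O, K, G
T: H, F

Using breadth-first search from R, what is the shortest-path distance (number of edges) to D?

Level 0: R
Level 1: E, H, L, P, Q
Level 2: C, D, I, J, M, O, T
Level 3: F, G, K, N, S
D first appears at level 2.

2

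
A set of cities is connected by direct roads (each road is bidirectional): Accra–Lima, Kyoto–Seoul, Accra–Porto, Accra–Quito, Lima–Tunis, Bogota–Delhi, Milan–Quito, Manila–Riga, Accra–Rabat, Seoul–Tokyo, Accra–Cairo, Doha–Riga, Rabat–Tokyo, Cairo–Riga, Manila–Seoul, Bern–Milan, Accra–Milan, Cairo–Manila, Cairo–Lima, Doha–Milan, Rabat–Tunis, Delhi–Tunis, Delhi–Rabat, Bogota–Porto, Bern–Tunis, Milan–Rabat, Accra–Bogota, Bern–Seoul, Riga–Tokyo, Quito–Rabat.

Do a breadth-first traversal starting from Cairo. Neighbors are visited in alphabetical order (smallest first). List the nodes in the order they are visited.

Cairo, Accra, Lima, Manila, Riga, Bogota, Milan, Porto, Quito, Rabat, Tunis, Seoul, Doha, Tokyo, Delhi, Bern, Kyoto

Visit Cairo; enqueue Accra, Lima, Manila, Riga → queue [Accra, Lima, Manila, Riga]
Visit Accra; enqueue Bogota, Milan, Porto, Quito, Rabat → queue [Lima, Manila, Riga, Bogota, Milan, Porto, Quito, Rabat]
Visit Lima; enqueue Tunis → queue [Manila, Riga, Bogota, Milan, Porto, Quito, Rabat, Tunis]
Visit Manila; enqueue Seoul → queue [Riga, Bogota, Milan, Porto, Quito, Rabat, Tunis, Seoul]
Visit Riga; enqueue Doha, Tokyo → queue [Bogota, Milan, Porto, Quito, Rabat, Tunis, Seoul, Doha, Tokyo]
Visit Bogota; enqueue Delhi → queue [Milan, Porto, Quito, Rabat, Tunis, Seoul, Doha, Tokyo, Delhi]
Visit Milan; enqueue Bern → queue [Porto, Quito, Rabat, Tunis, Seoul, Doha, Tokyo, Delhi, Bern]
Visit Porto → queue [Quito, Rabat, Tunis, Seoul, Doha, Tokyo, Delhi, Bern]
Visit Quito → queue [Rabat, Tunis, Seoul, Doha, Tokyo, Delhi, Bern]
Visit Rabat → queue [Tunis, Seoul, Doha, Tokyo, Delhi, Bern]
Visit Tunis → queue [Seoul, Doha, Tokyo, Delhi, Bern]
Visit Seoul; enqueue Kyoto → queue [Doha, Tokyo, Delhi, Bern, Kyoto]
Visit Doha → queue [Tokyo, Delhi, Bern, Kyoto]
Visit Tokyo → queue [Delhi, Bern, Kyoto]
Visit Delhi → queue [Bern, Kyoto]
Visit Bern → queue [Kyoto]
Visit Kyoto → queue []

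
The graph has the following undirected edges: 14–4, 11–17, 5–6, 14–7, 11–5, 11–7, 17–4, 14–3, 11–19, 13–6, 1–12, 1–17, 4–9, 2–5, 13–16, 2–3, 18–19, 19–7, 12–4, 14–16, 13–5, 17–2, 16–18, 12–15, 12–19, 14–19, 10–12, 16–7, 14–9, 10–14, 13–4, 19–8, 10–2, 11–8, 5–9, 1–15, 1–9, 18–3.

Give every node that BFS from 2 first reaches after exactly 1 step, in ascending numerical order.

3, 5, 10, 17

Level 0: 2
Level 1: 3, 5, 10, 17
Level 2: 1, 4, 6, 9, 11, 12, 13, 14, 18
Level 3: 7, 8, 15, 16, 19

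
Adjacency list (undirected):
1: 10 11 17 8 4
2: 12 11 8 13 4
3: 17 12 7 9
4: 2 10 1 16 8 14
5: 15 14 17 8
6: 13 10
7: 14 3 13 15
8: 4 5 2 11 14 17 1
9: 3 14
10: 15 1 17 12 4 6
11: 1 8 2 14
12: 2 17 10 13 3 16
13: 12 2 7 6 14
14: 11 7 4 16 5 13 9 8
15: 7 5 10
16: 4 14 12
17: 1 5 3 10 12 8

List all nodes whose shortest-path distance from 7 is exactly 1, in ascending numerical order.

3, 13, 14, 15

Level 0: 7
Level 1: 3, 13, 14, 15
Level 2: 2, 4, 5, 6, 8, 9, 10, 11, 12, 16, 17
Level 3: 1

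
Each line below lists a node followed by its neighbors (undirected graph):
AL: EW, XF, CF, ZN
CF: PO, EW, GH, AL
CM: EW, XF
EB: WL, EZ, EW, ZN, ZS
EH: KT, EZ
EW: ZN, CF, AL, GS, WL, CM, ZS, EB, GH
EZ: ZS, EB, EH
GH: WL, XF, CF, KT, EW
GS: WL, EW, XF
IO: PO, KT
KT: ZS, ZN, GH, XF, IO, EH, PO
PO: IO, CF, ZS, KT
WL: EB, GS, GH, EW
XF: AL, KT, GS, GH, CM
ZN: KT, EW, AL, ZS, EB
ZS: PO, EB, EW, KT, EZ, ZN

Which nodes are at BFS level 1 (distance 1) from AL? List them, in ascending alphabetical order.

Level 0: AL
Level 1: CF, EW, XF, ZN
Level 2: CM, EB, GH, GS, KT, PO, WL, ZS
Level 3: EH, EZ, IO

CF, EW, XF, ZN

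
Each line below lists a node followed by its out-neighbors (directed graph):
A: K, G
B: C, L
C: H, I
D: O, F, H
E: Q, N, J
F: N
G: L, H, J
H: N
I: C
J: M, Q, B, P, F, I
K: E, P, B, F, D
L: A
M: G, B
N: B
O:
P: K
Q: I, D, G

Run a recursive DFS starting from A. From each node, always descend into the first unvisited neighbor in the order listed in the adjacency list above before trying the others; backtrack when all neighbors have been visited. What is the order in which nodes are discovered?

A -> K -> E -> Q -> I -> C -> H -> N -> B -> L -> D -> O -> F -> G -> J -> M -> P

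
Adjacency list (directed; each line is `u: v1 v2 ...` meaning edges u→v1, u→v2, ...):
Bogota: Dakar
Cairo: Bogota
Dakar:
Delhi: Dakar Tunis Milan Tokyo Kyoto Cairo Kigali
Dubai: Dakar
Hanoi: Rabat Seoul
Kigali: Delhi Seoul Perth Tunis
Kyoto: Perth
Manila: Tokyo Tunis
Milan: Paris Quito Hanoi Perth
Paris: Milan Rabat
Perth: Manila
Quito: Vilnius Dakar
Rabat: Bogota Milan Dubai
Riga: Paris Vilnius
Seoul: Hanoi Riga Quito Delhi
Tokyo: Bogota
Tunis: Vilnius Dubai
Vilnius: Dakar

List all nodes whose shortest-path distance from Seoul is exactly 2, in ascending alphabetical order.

Cairo, Dakar, Kigali, Kyoto, Milan, Paris, Rabat, Tokyo, Tunis, Vilnius

Level 0: Seoul
Level 1: Delhi, Hanoi, Quito, Riga
Level 2: Cairo, Dakar, Kigali, Kyoto, Milan, Paris, Rabat, Tokyo, Tunis, Vilnius
Level 3: Bogota, Dubai, Perth
Level 4: Manila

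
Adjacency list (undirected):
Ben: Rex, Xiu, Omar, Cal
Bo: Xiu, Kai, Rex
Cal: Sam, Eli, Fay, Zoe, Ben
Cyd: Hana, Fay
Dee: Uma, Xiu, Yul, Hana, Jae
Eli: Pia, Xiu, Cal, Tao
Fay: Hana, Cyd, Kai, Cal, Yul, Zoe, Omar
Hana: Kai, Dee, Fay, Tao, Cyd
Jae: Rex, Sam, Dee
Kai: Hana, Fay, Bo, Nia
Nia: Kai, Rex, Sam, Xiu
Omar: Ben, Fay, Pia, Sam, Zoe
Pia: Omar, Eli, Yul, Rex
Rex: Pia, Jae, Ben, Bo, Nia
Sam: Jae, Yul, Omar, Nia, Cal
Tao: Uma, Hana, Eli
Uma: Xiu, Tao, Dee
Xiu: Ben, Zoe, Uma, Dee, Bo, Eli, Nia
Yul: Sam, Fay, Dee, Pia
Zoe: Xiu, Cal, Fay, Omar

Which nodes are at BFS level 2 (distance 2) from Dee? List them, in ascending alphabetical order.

Ben, Bo, Cyd, Eli, Fay, Kai, Nia, Pia, Rex, Sam, Tao, Zoe

Level 0: Dee
Level 1: Hana, Jae, Uma, Xiu, Yul
Level 2: Ben, Bo, Cyd, Eli, Fay, Kai, Nia, Pia, Rex, Sam, Tao, Zoe
Level 3: Cal, Omar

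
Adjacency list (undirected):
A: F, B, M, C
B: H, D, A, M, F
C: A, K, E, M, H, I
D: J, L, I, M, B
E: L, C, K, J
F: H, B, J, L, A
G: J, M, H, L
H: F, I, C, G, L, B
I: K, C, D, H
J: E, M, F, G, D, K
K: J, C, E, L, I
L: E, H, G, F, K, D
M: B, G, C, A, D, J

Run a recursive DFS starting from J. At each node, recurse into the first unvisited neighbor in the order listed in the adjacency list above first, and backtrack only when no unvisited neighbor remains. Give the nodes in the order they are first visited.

Visit J
J → E
E → L
L → H
H → F
F → B
B → D
D → I
I → K
K → C
C → A
A → M
M → G

J → E → L → H → F → B → D → I → K → C → A → M → G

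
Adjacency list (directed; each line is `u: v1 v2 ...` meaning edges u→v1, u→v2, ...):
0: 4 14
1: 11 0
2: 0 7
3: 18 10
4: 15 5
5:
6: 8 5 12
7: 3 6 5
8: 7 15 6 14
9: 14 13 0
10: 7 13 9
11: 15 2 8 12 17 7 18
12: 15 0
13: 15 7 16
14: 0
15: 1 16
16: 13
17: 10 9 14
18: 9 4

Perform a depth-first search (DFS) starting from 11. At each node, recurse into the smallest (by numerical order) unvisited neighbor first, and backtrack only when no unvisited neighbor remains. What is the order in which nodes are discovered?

11 -> 2 -> 0 -> 4 -> 5 -> 15 -> 1 -> 16 -> 13 -> 7 -> 3 -> 10 -> 9 -> 14 -> 18 -> 6 -> 8 -> 12 -> 17

Visit 11
11 → 2
2 → 0
0 → 4
4 → 5
4 → 15
15 → 1
15 → 16
16 → 13
13 → 7
7 → 3
3 → 10
10 → 9
9 → 14
3 → 18
7 → 6
6 → 8
6 → 12
11 → 17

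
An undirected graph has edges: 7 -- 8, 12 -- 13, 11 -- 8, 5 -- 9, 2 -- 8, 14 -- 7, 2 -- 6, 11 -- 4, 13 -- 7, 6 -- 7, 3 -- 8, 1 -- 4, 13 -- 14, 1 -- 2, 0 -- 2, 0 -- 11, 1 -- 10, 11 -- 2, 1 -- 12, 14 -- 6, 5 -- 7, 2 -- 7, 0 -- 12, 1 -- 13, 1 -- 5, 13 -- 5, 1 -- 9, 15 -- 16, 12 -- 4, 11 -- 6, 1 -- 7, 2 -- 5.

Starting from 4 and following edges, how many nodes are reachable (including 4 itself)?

15

BFS from 4 visits: 4, 1, 11, 12, 2, 5, 7, 9, 10, 13, 0, 6, 8, 14, 3
Reachable nodes: 15 of 17 total.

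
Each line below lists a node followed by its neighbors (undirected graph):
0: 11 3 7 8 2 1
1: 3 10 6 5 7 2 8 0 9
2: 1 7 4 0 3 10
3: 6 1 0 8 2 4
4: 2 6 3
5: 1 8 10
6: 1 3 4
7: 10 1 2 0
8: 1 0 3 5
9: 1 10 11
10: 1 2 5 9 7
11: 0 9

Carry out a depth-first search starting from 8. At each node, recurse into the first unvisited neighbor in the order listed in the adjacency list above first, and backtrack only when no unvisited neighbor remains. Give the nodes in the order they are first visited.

8, 1, 3, 6, 4, 2, 7, 10, 5, 9, 11, 0

Visit 8
8 → 1
1 → 3
3 → 6
6 → 4
4 → 2
2 → 7
7 → 10
10 → 5
10 → 9
9 → 11
11 → 0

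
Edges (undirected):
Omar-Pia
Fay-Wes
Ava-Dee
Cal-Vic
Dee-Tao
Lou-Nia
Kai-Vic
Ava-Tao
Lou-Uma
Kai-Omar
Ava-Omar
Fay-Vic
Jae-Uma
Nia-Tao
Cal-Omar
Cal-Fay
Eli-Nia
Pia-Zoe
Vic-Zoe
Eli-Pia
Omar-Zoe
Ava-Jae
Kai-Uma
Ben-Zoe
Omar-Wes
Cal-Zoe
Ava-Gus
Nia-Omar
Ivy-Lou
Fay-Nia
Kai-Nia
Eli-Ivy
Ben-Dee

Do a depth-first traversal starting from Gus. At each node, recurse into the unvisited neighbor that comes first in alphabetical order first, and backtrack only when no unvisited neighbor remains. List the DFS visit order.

Gus, Ava, Dee, Ben, Zoe, Cal, Fay, Nia, Eli, Ivy, Lou, Uma, Jae, Kai, Omar, Pia, Wes, Vic, Tao

Visit Gus
Gus → Ava
Ava → Dee
Dee → Ben
Ben → Zoe
Zoe → Cal
Cal → Fay
Fay → Nia
Nia → Eli
Eli → Ivy
Ivy → Lou
Lou → Uma
Uma → Jae
Uma → Kai
Kai → Omar
Omar → Pia
Omar → Wes
Kai → Vic
Nia → Tao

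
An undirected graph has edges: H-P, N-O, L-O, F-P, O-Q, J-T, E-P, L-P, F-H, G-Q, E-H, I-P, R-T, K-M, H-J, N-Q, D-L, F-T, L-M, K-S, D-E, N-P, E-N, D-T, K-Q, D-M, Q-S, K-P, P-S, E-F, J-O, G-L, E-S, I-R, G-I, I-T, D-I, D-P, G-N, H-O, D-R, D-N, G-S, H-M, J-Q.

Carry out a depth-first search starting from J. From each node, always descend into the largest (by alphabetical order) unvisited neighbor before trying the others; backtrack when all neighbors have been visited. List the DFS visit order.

J, T, R, I, P, S, Q, O, N, G, L, M, K, H, F, E, D

Visit J
J → T
T → R
R → I
I → P
P → S
S → Q
Q → O
O → N
N → G
G → L
L → M
M → K
M → H
H → F
F → E
E → D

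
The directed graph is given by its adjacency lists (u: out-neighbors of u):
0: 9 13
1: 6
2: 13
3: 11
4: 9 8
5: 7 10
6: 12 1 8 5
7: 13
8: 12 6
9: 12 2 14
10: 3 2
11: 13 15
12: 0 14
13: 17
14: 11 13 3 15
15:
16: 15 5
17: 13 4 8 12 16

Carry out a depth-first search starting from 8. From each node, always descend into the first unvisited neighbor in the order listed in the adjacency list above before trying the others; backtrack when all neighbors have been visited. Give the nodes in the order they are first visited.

8 -> 12 -> 0 -> 9 -> 2 -> 13 -> 17 -> 4 -> 16 -> 15 -> 5 -> 7 -> 10 -> 3 -> 11 -> 14 -> 6 -> 1

Visit 8
8 → 12
12 → 0
0 → 9
9 → 2
2 → 13
13 → 17
17 → 4
17 → 16
16 → 15
16 → 5
5 → 7
5 → 10
10 → 3
3 → 11
9 → 14
8 → 6
6 → 1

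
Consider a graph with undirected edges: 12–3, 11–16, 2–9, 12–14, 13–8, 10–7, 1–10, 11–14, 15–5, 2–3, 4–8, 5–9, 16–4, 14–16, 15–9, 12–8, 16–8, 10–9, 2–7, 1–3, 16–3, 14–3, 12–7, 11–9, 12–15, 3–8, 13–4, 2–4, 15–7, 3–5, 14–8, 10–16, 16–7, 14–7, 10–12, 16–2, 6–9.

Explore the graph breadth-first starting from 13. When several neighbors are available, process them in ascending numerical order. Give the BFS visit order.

Visit 13; enqueue 4, 8 → queue [4, 8]
Visit 4; enqueue 2, 16 → queue [8, 2, 16]
Visit 8; enqueue 3, 12, 14 → queue [2, 16, 3, 12, 14]
Visit 2; enqueue 7, 9 → queue [16, 3, 12, 14, 7, 9]
Visit 16; enqueue 10, 11 → queue [3, 12, 14, 7, 9, 10, 11]
Visit 3; enqueue 1, 5 → queue [12, 14, 7, 9, 10, 11, 1, 5]
Visit 12; enqueue 15 → queue [14, 7, 9, 10, 11, 1, 5, 15]
Visit 14 → queue [7, 9, 10, 11, 1, 5, 15]
Visit 7 → queue [9, 10, 11, 1, 5, 15]
Visit 9; enqueue 6 → queue [10, 11, 1, 5, 15, 6]
Visit 10 → queue [11, 1, 5, 15, 6]
Visit 11 → queue [1, 5, 15, 6]
Visit 1 → queue [5, 15, 6]
Visit 5 → queue [15, 6]
Visit 15 → queue [6]
Visit 6 → queue []

13, 4, 8, 2, 16, 3, 12, 14, 7, 9, 10, 11, 1, 5, 15, 6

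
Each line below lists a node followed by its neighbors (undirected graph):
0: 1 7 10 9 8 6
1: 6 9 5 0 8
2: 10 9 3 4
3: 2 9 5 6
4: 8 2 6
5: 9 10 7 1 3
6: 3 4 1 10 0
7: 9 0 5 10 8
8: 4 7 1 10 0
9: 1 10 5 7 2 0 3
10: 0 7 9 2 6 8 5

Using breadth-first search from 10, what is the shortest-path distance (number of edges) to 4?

2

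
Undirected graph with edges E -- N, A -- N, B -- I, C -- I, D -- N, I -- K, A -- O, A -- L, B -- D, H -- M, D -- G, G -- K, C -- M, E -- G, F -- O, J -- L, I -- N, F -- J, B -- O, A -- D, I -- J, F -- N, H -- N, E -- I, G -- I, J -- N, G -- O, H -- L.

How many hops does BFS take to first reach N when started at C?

Level 0: C
Level 1: I, M
Level 2: B, E, G, H, J, K, N
Level 3: A, D, F, L, O
N first appears at level 2.

2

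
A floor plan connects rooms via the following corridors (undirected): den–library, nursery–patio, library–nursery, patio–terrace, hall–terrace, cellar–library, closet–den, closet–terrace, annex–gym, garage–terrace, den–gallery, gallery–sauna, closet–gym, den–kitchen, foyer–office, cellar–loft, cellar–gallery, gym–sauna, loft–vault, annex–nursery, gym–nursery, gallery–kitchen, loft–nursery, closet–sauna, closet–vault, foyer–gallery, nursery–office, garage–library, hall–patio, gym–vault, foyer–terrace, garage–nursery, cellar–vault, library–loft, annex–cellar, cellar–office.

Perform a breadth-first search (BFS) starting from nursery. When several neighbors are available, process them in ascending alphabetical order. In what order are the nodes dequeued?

nursery → annex → garage → gym → library → loft → office → patio → cellar → terrace → closet → sauna → vault → den → foyer → hall → gallery → kitchen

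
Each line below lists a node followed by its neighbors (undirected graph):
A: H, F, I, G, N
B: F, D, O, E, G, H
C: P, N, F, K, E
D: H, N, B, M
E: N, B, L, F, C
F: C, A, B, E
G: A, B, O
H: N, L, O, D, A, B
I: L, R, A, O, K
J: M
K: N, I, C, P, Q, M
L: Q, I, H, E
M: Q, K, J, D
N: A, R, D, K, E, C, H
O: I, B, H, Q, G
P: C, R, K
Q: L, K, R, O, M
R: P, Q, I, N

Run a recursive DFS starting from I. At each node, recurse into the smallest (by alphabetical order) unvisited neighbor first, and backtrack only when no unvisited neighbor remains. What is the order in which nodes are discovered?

I, A, F, B, D, H, L, E, C, K, M, J, Q, O, G, R, N, P

Visit I
I → A
A → F
F → B
B → D
D → H
H → L
L → E
E → C
C → K
K → M
M → J
M → Q
Q → O
O → G
Q → R
R → N
R → P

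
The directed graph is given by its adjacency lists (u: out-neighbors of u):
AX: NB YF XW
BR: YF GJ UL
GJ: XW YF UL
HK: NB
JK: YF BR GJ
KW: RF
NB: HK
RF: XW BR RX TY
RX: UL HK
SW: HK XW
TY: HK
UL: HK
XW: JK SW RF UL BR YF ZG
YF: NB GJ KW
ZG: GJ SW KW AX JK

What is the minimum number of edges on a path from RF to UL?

2

Level 0: RF
Level 1: BR, RX, TY, XW
Level 2: GJ, HK, JK, SW, UL, YF, ZG
Level 3: AX, KW, NB
UL first appears at level 2.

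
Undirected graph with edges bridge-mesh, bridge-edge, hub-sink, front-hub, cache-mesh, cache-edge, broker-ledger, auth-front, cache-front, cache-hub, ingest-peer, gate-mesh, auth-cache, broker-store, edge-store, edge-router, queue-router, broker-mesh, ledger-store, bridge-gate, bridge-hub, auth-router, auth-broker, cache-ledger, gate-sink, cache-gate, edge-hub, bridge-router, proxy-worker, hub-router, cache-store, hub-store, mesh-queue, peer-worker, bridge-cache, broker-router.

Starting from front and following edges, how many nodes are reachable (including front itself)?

14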